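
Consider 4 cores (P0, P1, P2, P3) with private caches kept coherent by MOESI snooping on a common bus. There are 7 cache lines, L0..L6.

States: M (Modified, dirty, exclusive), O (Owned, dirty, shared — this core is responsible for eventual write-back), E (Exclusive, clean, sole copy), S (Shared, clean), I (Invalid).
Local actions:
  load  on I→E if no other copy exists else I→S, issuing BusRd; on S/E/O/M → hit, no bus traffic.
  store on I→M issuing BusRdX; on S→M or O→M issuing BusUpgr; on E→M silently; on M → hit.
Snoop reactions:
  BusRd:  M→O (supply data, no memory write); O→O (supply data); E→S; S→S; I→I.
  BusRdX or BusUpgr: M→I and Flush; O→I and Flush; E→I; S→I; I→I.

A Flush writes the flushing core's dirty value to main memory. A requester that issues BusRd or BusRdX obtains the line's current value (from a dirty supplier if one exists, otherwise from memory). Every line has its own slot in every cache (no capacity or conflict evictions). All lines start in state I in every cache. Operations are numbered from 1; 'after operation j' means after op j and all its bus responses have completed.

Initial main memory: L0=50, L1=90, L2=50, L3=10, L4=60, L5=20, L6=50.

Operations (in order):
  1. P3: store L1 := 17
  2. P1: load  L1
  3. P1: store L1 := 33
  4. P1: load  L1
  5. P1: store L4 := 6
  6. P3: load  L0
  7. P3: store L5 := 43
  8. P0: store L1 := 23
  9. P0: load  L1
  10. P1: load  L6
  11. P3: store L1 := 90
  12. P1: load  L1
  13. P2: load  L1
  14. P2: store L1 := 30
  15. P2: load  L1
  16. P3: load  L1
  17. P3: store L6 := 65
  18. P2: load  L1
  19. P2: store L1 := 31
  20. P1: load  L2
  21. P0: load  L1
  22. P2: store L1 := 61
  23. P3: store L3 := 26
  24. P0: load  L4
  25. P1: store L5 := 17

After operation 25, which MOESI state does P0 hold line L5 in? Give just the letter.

  op1 P3: store L1 := 17 → I/I/I/M on L1; bus BusRdX; mem=90
  op2 P1: load  L1 → I/S/I/O on L1; bus BusRd; mem=90
  op3 P1: store L1 := 33 → I/M/I/I on L1; bus BusUpgr Flush; mem=17
  op4 P1: load  L1 → I/M/I/I on L1; bus (none); mem=17
  op5 P1: store L4 := 6 → I/M/I/I on L4; bus BusRdX; mem=60
  op6 P3: load  L0 → I/I/I/E on L0; bus BusRd; mem=50
  op7 P3: store L5 := 43 → I/I/I/M on L5; bus BusRdX; mem=20
  op8 P0: store L1 := 23 → M/I/I/I on L1; bus BusRdX Flush; mem=33
  op9 P0: load  L1 → M/I/I/I on L1; bus (none); mem=33
  op10 P1: load  L6 → I/E/I/I on L6; bus BusRd; mem=50
  op11 P3: store L1 := 90 → I/I/I/M on L1; bus BusRdX Flush; mem=23
  op12 P1: load  L1 → I/S/I/O on L1; bus BusRd; mem=23
  op13 P2: load  L1 → I/S/S/O on L1; bus BusRd; mem=23
  op14 P2: store L1 := 30 → I/I/M/I on L1; bus BusUpgr Flush; mem=90
  op15 P2: load  L1 → I/I/M/I on L1; bus (none); mem=90
  op16 P3: load  L1 → I/I/O/S on L1; bus BusRd; mem=90
  op17 P3: store L6 := 65 → I/I/I/M on L6; bus BusRdX; mem=50
  op18 P2: load  L1 → I/I/O/S on L1; bus (none); mem=90
  op19 P2: store L1 := 31 → I/I/M/I on L1; bus BusUpgr; mem=90
  op20 P1: load  L2 → I/E/I/I on L2; bus BusRd; mem=50
  op21 P0: load  L1 → S/I/O/I on L1; bus BusRd; mem=90
  op22 P2: store L1 := 61 → I/I/M/I on L1; bus BusUpgr; mem=90
  op23 P3: store L3 := 26 → I/I/I/M on L3; bus BusRdX; mem=10
  op24 P0: load  L4 → S/O/I/I on L4; bus BusRd; mem=60
  op25 P1: store L5 := 17 → I/M/I/I on L5; bus BusRdX Flush; mem=43

state = I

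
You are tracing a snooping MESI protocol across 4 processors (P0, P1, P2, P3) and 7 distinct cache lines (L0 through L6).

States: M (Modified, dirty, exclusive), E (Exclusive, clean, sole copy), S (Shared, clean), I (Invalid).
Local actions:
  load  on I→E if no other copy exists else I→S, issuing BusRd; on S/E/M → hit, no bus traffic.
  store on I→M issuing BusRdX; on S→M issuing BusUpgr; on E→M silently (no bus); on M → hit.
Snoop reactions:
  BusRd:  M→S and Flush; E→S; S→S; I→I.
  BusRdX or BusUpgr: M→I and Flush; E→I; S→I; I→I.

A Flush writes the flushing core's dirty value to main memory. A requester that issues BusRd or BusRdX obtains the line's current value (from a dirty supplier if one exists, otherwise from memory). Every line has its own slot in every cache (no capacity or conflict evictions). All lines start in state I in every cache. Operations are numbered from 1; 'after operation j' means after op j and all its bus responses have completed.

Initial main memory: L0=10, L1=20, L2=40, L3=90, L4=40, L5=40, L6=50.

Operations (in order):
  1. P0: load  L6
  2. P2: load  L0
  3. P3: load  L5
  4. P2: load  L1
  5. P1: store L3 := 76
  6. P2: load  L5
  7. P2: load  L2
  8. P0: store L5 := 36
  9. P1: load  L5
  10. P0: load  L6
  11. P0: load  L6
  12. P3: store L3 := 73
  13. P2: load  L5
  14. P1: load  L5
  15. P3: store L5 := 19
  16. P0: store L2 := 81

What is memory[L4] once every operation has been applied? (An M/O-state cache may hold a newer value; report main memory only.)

memory[L4] = 40

1. P0: load  L6  bus=[BusRd]  L6: P0=E P1=I P2=I P3=I  mem[L6]=50
2. P2: load  L0  bus=[BusRd]  L0: P0=I P1=I P2=E P3=I  mem[L0]=10
3. P3: load  L5  bus=[BusRd]  L5: P0=I P1=I P2=I P3=E  mem[L5]=40
4. P2: load  L1  bus=[BusRd]  L1: P0=I P1=I P2=E P3=I  mem[L1]=20
5. P1: store L3 := 76  bus=[BusRdX]  L3: P0=I P1=M P2=I P3=I  mem[L3]=90
6. P2: load  L5  bus=[BusRd]  L5: P0=I P1=I P2=S P3=S  mem[L5]=40
7. P2: load  L2  bus=[BusRd]  L2: P0=I P1=I P2=E P3=I  mem[L2]=40
8. P0: store L5 := 36  bus=[BusRdX]  L5: P0=M P1=I P2=I P3=I  mem[L5]=40
9. P1: load  L5  bus=[BusRd,Flush]  L5: P0=S P1=S P2=I P3=I  mem[L5]=36
10. P0: load  L6  bus=[-]  L6: P0=E P1=I P2=I P3=I  mem[L6]=50
11. P0: load  L6  bus=[-]  L6: P0=E P1=I P2=I P3=I  mem[L6]=50
12. P3: store L3 := 73  bus=[BusRdX,Flush]  L3: P0=I P1=I P2=I P3=M  mem[L3]=76
13. P2: load  L5  bus=[BusRd]  L5: P0=S P1=S P2=S P3=I  mem[L5]=36
14. P1: load  L5  bus=[-]  L5: P0=S P1=S P2=S P3=I  mem[L5]=36
15. P3: store L5 := 19  bus=[BusRdX]  L5: P0=I P1=I P2=I P3=M  mem[L5]=36
16. P0: store L2 := 81  bus=[BusRdX]  L2: P0=M P1=I P2=I P3=I  mem[L2]=40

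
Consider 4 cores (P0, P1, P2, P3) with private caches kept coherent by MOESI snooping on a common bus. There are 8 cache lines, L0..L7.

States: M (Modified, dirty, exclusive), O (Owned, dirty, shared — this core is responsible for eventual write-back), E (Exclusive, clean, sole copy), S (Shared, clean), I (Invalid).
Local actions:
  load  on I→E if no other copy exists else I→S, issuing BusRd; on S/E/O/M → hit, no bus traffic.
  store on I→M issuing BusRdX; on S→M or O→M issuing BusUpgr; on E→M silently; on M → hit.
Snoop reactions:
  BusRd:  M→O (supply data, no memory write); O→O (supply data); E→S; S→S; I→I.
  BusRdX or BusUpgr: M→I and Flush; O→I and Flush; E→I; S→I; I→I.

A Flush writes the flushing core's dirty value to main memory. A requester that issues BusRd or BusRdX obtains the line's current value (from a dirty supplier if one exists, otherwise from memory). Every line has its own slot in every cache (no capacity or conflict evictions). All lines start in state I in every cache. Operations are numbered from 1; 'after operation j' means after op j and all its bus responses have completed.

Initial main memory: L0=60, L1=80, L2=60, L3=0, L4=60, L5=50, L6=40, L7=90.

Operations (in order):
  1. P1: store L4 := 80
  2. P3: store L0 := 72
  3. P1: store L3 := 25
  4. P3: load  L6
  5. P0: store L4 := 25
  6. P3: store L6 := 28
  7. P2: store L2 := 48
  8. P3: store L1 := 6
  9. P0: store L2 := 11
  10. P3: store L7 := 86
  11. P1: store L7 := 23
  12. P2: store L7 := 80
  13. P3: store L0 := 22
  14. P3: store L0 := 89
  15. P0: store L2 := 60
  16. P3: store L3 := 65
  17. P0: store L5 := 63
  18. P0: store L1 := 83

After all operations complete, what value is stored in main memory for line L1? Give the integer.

[1] P1: store L4 := 80 | P0:I, P1:M(80), P2:I, P3:I | bus: BusRdX
[2] P3: store L0 := 72 | P0:I, P1:I, P2:I, P3:M(72) | bus: BusRdX
[3] P1: store L3 := 25 | P0:I, P1:M(25), P2:I, P3:I | bus: BusRdX
[4] P3: load  L6 | P0:I, P1:I, P2:I, P3:E(40) | bus: BusRd
[5] P0: store L4 := 25 | P0:M(25), P1:I, P2:I, P3:I | bus: BusRdX,Flush
[6] P3: store L6 := 28 | P0:I, P1:I, P2:I, P3:M(28) | bus: none
[7] P2: store L2 := 48 | P0:I, P1:I, P2:M(48), P3:I | bus: BusRdX
[8] P3: store L1 := 6 | P0:I, P1:I, P2:I, P3:M(6) | bus: BusRdX
[9] P0: store L2 := 11 | P0:M(11), P1:I, P2:I, P3:I | bus: BusRdX,Flush
[10] P3: store L7 := 86 | P0:I, P1:I, P2:I, P3:M(86) | bus: BusRdX
[11] P1: store L7 := 23 | P0:I, P1:M(23), P2:I, P3:I | bus: BusRdX,Flush
[12] P2: store L7 := 80 | P0:I, P1:I, P2:M(80), P3:I | bus: BusRdX,Flush
[13] P3: store L0 := 22 | P0:I, P1:I, P2:I, P3:M(22) | bus: none
[14] P3: store L0 := 89 | P0:I, P1:I, P2:I, P3:M(89) | bus: none
[15] P0: store L2 := 60 | P0:M(60), P1:I, P2:I, P3:I | bus: none
[16] P3: store L3 := 65 | P0:I, P1:I, P2:I, P3:M(65) | bus: BusRdX,Flush
[17] P0: store L5 := 63 | P0:M(63), P1:I, P2:I, P3:I | bus: BusRdX
[18] P0: store L1 := 83 | P0:M(83), P1:I, P2:I, P3:I | bus: BusRdX,Flush

memory[L1] = 6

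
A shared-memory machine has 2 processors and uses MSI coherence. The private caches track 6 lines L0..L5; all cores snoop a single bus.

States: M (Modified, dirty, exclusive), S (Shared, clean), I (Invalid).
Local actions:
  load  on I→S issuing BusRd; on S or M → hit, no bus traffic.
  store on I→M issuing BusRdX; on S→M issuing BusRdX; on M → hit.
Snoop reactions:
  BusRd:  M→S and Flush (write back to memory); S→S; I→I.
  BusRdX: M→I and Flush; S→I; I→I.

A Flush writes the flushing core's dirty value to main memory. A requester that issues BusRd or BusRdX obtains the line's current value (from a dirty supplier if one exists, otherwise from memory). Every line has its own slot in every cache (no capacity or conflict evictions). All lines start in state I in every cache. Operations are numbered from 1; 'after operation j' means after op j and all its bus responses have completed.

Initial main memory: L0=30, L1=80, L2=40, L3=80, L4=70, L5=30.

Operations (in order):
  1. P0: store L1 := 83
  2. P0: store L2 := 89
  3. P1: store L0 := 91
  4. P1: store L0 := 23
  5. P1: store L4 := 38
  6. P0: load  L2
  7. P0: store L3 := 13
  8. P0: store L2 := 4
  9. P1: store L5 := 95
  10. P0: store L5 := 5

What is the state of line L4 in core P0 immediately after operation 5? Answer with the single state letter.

[1] P0: store L1 := 83 | P0:M(83), P1:I | bus: BusRdX
[2] P0: store L2 := 89 | P0:M(89), P1:I | bus: BusRdX
[3] P1: store L0 := 91 | P0:I, P1:M(91) | bus: BusRdX
[4] P1: store L0 := 23 | P0:I, P1:M(23) | bus: none
[5] P1: store L4 := 38 | P0:I, P1:M(38) | bus: BusRdX
[6] P0: load  L2 | P0:M(89), P1:I | bus: none
[7] P0: store L3 := 13 | P0:M(13), P1:I | bus: BusRdX
[8] P0: store L2 := 4 | P0:M(4), P1:I | bus: none
[9] P1: store L5 := 95 | P0:I, P1:M(95) | bus: BusRdX
[10] P0: store L5 := 5 | P0:M(5), P1:I | bus: BusRdX,Flush

state = I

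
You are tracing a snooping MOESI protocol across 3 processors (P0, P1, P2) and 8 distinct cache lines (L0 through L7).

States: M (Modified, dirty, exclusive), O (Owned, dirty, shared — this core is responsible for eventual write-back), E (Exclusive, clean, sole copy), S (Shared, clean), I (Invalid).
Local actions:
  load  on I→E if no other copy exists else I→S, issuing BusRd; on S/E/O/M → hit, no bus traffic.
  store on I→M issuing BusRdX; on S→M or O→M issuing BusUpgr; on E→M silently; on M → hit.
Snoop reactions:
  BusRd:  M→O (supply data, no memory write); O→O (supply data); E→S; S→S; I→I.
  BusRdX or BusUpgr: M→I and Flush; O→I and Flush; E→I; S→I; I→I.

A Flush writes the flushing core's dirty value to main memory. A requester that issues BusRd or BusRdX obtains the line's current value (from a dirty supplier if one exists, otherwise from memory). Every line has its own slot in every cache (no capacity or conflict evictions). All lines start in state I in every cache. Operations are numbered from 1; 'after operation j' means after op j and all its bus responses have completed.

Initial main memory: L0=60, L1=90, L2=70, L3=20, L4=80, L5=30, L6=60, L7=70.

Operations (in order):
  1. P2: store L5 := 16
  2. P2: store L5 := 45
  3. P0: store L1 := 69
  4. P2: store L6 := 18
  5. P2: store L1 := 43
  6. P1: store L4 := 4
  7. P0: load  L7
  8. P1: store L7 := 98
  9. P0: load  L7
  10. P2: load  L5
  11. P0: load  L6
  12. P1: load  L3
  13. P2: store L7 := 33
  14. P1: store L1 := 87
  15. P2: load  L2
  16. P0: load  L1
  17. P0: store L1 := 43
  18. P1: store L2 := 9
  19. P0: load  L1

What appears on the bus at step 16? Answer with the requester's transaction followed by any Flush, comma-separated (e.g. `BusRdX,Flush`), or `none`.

bus = BusRd

  op1 P2: store L5 := 16 → I/I/M on L5; bus BusRdX; mem=30
  op2 P2: store L5 := 45 → I/I/M on L5; bus (none); mem=30
  op3 P0: store L1 := 69 → M/I/I on L1; bus BusRdX; mem=90
  op4 P2: store L6 := 18 → I/I/M on L6; bus BusRdX; mem=60
  op5 P2: store L1 := 43 → I/I/M on L1; bus BusRdX Flush; mem=69
  op6 P1: store L4 := 4 → I/M/I on L4; bus BusRdX; mem=80
  op7 P0: load  L7 → E/I/I on L7; bus BusRd; mem=70
  op8 P1: store L7 := 98 → I/M/I on L7; bus BusRdX; mem=70
  op9 P0: load  L7 → S/O/I on L7; bus BusRd; mem=70
  op10 P2: load  L5 → I/I/M on L5; bus (none); mem=30
  op11 P0: load  L6 → S/I/O on L6; bus BusRd; mem=60
  op12 P1: load  L3 → I/E/I on L3; bus BusRd; mem=20
  op13 P2: store L7 := 33 → I/I/M on L7; bus BusRdX Flush; mem=98
  op14 P1: store L1 := 87 → I/M/I on L1; bus BusRdX Flush; mem=43
  op15 P2: load  L2 → I/I/E on L2; bus BusRd; mem=70
  op16 P0: load  L1 → S/O/I on L1; bus BusRd; mem=43
  op17 P0: store L1 := 43 → M/I/I on L1; bus BusUpgr Flush; mem=87
  op18 P1: store L2 := 9 → I/M/I on L2; bus BusRdX; mem=70
  op19 P0: load  L1 → M/I/I on L1; bus (none); mem=87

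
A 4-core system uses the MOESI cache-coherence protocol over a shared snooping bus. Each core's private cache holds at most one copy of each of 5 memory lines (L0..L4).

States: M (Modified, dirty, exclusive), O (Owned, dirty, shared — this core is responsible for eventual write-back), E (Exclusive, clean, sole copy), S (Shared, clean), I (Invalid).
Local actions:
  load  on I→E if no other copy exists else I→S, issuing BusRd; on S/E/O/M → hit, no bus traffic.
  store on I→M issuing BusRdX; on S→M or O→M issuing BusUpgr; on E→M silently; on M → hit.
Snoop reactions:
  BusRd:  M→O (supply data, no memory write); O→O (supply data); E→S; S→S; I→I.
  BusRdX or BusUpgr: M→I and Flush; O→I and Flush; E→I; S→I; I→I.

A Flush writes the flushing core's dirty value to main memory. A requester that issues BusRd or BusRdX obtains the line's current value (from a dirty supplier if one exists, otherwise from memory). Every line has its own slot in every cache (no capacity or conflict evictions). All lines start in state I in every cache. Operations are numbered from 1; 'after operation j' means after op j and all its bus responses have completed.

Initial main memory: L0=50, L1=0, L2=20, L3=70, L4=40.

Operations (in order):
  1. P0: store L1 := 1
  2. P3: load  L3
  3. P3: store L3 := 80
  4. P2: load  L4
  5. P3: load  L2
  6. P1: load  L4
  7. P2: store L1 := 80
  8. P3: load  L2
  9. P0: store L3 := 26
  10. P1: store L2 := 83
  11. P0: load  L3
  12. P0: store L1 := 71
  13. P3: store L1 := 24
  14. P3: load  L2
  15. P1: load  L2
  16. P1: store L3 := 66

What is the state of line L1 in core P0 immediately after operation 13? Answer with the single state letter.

1. P0: store L1 := 1  bus=[BusRdX]  L1: P0=M P1=I P2=I P3=I  mem[L1]=0
2. P3: load  L3  bus=[BusRd]  L3: P0=I P1=I P2=I P3=E  mem[L3]=70
3. P3: store L3 := 80  bus=[-]  L3: P0=I P1=I P2=I P3=M  mem[L3]=70
4. P2: load  L4  bus=[BusRd]  L4: P0=I P1=I P2=E P3=I  mem[L4]=40
5. P3: load  L2  bus=[BusRd]  L2: P0=I P1=I P2=I P3=E  mem[L2]=20
6. P1: load  L4  bus=[BusRd]  L4: P0=I P1=S P2=S P3=I  mem[L4]=40
7. P2: store L1 := 80  bus=[BusRdX,Flush]  L1: P0=I P1=I P2=M P3=I  mem[L1]=1
8. P3: load  L2  bus=[-]  L2: P0=I P1=I P2=I P3=E  mem[L2]=20
9. P0: store L3 := 26  bus=[BusRdX,Flush]  L3: P0=M P1=I P2=I P3=I  mem[L3]=80
10. P1: store L2 := 83  bus=[BusRdX]  L2: P0=I P1=M P2=I P3=I  mem[L2]=20
11. P0: load  L3  bus=[-]  L3: P0=M P1=I P2=I P3=I  mem[L3]=80
12. P0: store L1 := 71  bus=[BusRdX,Flush]  L1: P0=M P1=I P2=I P3=I  mem[L1]=80
13. P3: store L1 := 24  bus=[BusRdX,Flush]  L1: P0=I P1=I P2=I P3=M  mem[L1]=71
14. P3: load  L2  bus=[BusRd]  L2: P0=I P1=O P2=I P3=S  mem[L2]=20
15. P1: load  L2  bus=[-]  L2: P0=I P1=O P2=I P3=S  mem[L2]=20
16. P1: store L3 := 66  bus=[BusRdX,Flush]  L3: P0=I P1=M P2=I P3=I  mem[L3]=26

state = I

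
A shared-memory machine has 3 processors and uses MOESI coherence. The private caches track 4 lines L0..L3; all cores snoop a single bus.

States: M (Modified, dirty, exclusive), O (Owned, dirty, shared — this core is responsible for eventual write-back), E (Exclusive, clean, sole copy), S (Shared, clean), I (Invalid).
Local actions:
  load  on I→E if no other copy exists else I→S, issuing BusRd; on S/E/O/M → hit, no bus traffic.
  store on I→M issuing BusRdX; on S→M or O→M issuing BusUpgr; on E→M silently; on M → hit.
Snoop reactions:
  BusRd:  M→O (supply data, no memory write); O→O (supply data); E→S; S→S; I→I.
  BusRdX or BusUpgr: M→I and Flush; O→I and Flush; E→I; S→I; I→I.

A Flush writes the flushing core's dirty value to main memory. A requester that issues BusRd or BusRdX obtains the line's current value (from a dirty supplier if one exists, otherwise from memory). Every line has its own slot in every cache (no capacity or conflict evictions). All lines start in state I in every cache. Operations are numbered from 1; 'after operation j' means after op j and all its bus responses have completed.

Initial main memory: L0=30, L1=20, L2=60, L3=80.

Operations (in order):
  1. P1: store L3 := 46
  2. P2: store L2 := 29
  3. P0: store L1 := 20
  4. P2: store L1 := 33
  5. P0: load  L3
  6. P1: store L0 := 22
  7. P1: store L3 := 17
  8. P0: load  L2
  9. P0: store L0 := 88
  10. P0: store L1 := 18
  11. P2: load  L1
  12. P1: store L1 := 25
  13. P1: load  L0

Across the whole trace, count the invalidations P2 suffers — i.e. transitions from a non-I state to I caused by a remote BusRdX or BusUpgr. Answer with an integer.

[1] P1: store L3 := 46 | P0:I, P1:M(46), P2:I | bus: BusRdX
[2] P2: store L2 := 29 | P0:I, P1:I, P2:M(29) | bus: BusRdX
[3] P0: store L1 := 20 | P0:M(20), P1:I, P2:I | bus: BusRdX
[4] P2: store L1 := 33 | P0:I, P1:I, P2:M(33) | bus: BusRdX,Flush
[5] P0: load  L3 | P0:S(46), P1:O(46), P2:I | bus: BusRd
[6] P1: store L0 := 22 | P0:I, P1:M(22), P2:I | bus: BusRdX
[7] P1: store L3 := 17 | P0:I, P1:M(17), P2:I | bus: BusUpgr
[8] P0: load  L2 | P0:S(29), P1:I, P2:O(29) | bus: BusRd
[9] P0: store L0 := 88 | P0:M(88), P1:I, P2:I | bus: BusRdX,Flush
[10] P0: store L1 := 18 | P0:M(18), P1:I, P2:I | bus: BusRdX,Flush
[11] P2: load  L1 | P0:O(18), P1:I, P2:S(18) | bus: BusRd
[12] P1: store L1 := 25 | P0:I, P1:M(25), P2:I | bus: BusRdX,Flush
[13] P1: load  L0 | P0:O(88), P1:S(88), P2:I | bus: BusRd

invalidations = 2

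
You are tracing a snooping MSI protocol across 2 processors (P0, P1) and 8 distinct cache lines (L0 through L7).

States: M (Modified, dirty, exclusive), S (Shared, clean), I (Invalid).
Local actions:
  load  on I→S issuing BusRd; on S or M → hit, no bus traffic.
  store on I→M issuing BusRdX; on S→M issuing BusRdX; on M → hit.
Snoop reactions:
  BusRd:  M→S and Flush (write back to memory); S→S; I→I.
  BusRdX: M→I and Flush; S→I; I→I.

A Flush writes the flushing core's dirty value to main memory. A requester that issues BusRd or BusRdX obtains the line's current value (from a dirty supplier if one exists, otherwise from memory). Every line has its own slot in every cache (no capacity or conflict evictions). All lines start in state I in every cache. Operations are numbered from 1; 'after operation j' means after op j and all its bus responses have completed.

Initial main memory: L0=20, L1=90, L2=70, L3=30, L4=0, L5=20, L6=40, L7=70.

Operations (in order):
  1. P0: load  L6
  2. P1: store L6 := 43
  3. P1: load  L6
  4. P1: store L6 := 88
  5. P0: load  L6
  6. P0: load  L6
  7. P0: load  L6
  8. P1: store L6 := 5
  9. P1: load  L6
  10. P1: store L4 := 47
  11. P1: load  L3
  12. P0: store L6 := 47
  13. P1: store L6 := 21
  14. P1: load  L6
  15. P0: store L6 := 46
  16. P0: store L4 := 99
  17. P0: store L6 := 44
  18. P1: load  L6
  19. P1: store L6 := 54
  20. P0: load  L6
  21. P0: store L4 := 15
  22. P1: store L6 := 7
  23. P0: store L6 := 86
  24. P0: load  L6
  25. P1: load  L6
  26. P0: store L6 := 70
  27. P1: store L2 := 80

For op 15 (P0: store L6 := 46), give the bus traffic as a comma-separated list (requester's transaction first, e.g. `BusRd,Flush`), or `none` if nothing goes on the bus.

[1] P0: load  L6 | P0:S(40), P1:I | bus: BusRd
[2] P1: store L6 := 43 | P0:I, P1:M(43) | bus: BusRdX
[3] P1: load  L6 | P0:I, P1:M(43) | bus: none
[4] P1: store L6 := 88 | P0:I, P1:M(88) | bus: none
[5] P0: load  L6 | P0:S(88), P1:S(88) | bus: BusRd,Flush
[6] P0: load  L6 | P0:S(88), P1:S(88) | bus: none
[7] P0: load  L6 | P0:S(88), P1:S(88) | bus: none
[8] P1: store L6 := 5 | P0:I, P1:M(5) | bus: BusRdX
[9] P1: load  L6 | P0:I, P1:M(5) | bus: none
[10] P1: store L4 := 47 | P0:I, P1:M(47) | bus: BusRdX
[11] P1: load  L3 | P0:I, P1:S(30) | bus: BusRd
[12] P0: store L6 := 47 | P0:M(47), P1:I | bus: BusRdX,Flush
[13] P1: store L6 := 21 | P0:I, P1:M(21) | bus: BusRdX,Flush
[14] P1: load  L6 | P0:I, P1:M(21) | bus: none
[15] P0: store L6 := 46 | P0:M(46), P1:I | bus: BusRdX,Flush
[16] P0: store L4 := 99 | P0:M(99), P1:I | bus: BusRdX,Flush
[17] P0: store L6 := 44 | P0:M(44), P1:I | bus: none
[18] P1: load  L6 | P0:S(44), P1:S(44) | bus: BusRd,Flush
[19] P1: store L6 := 54 | P0:I, P1:M(54) | bus: BusRdX
[20] P0: load  L6 | P0:S(54), P1:S(54) | bus: BusRd,Flush
[21] P0: store L4 := 15 | P0:M(15), P1:I | bus: none
[22] P1: store L6 := 7 | P0:I, P1:M(7) | bus: BusRdX
[23] P0: store L6 := 86 | P0:M(86), P1:I | bus: BusRdX,Flush
[24] P0: load  L6 | P0:M(86), P1:I | bus: none
[25] P1: load  L6 | P0:S(86), P1:S(86) | bus: BusRd,Flush
[26] P0: store L6 := 70 | P0:M(70), P1:I | bus: BusRdX
[27] P1: store L2 := 80 | P0:I, P1:M(80) | bus: BusRdX

bus = BusRdX,Flush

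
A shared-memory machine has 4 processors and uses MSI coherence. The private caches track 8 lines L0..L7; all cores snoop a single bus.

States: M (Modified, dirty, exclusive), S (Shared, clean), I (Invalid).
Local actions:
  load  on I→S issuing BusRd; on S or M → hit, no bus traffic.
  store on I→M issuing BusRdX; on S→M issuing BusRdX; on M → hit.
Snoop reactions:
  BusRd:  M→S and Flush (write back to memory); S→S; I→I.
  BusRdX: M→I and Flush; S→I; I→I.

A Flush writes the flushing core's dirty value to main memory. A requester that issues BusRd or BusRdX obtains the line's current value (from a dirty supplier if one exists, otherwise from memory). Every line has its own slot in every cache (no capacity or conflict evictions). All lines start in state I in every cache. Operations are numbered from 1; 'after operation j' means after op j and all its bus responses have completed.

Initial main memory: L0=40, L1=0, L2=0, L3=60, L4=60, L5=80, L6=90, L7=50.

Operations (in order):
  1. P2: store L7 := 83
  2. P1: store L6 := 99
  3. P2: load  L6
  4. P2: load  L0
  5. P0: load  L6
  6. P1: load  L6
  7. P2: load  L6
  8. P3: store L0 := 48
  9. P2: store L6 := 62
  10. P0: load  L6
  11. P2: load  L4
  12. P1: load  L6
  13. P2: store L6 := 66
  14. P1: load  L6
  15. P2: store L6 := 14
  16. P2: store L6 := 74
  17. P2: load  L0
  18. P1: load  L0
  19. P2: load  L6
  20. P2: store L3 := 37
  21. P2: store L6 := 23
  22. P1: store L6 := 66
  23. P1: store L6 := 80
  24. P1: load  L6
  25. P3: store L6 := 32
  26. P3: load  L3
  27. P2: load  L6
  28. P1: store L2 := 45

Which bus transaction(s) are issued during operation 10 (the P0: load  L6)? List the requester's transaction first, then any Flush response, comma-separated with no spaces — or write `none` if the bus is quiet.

bus = BusRd,Flush

1. P2: store L7 := 83  bus=[BusRdX]  L7: P0=I P1=I P2=M P3=I  mem[L7]=50
2. P1: store L6 := 99  bus=[BusRdX]  L6: P0=I P1=M P2=I P3=I  mem[L6]=90
3. P2: load  L6  bus=[BusRd,Flush]  L6: P0=I P1=S P2=S P3=I  mem[L6]=99
4. P2: load  L0  bus=[BusRd]  L0: P0=I P1=I P2=S P3=I  mem[L0]=40
5. P0: load  L6  bus=[BusRd]  L6: P0=S P1=S P2=S P3=I  mem[L6]=99
6. P1: load  L6  bus=[-]  L6: P0=S P1=S P2=S P3=I  mem[L6]=99
7. P2: load  L6  bus=[-]  L6: P0=S P1=S P2=S P3=I  mem[L6]=99
8. P3: store L0 := 48  bus=[BusRdX]  L0: P0=I P1=I P2=I P3=M  mem[L0]=40
9. P2: store L6 := 62  bus=[BusRdX]  L6: P0=I P1=I P2=M P3=I  mem[L6]=99
10. P0: load  L6  bus=[BusRd,Flush]  L6: P0=S P1=I P2=S P3=I  mem[L6]=62
11. P2: load  L4  bus=[BusRd]  L4: P0=I P1=I P2=S P3=I  mem[L4]=60
12. P1: load  L6  bus=[BusRd]  L6: P0=S P1=S P2=S P3=I  mem[L6]=62
13. P2: store L6 := 66  bus=[BusRdX]  L6: P0=I P1=I P2=M P3=I  mem[L6]=62
14. P1: load  L6  bus=[BusRd,Flush]  L6: P0=I P1=S P2=S P3=I  mem[L6]=66
15. P2: store L6 := 14  bus=[BusRdX]  L6: P0=I P1=I P2=M P3=I  mem[L6]=66
16. P2: store L6 := 74  bus=[-]  L6: P0=I P1=I P2=M P3=I  mem[L6]=66
17. P2: load  L0  bus=[BusRd,Flush]  L0: P0=I P1=I P2=S P3=S  mem[L0]=48
18. P1: load  L0  bus=[BusRd]  L0: P0=I P1=S P2=S P3=S  mem[L0]=48
19. P2: load  L6  bus=[-]  L6: P0=I P1=I P2=M P3=I  mem[L6]=66
20. P2: store L3 := 37  bus=[BusRdX]  L3: P0=I P1=I P2=M P3=I  mem[L3]=60
21. P2: store L6 := 23  bus=[-]  L6: P0=I P1=I P2=M P3=I  mem[L6]=66
22. P1: store L6 := 66  bus=[BusRdX,Flush]  L6: P0=I P1=M P2=I P3=I  mem[L6]=23
23. P1: store L6 := 80  bus=[-]  L6: P0=I P1=M P2=I P3=I  mem[L6]=23
24. P1: load  L6  bus=[-]  L6: P0=I P1=M P2=I P3=I  mem[L6]=23
25. P3: store L6 := 32  bus=[BusRdX,Flush]  L6: P0=I P1=I P2=I P3=M  mem[L6]=80
26. P3: load  L3  bus=[BusRd,Flush]  L3: P0=I P1=I P2=S P3=S  mem[L3]=37
27. P2: load  L6  bus=[BusRd,Flush]  L6: P0=I P1=I P2=S P3=S  mem[L6]=32
28. P1: store L2 := 45  bus=[BusRdX]  L2: P0=I P1=M P2=I P3=I  mem[L2]=0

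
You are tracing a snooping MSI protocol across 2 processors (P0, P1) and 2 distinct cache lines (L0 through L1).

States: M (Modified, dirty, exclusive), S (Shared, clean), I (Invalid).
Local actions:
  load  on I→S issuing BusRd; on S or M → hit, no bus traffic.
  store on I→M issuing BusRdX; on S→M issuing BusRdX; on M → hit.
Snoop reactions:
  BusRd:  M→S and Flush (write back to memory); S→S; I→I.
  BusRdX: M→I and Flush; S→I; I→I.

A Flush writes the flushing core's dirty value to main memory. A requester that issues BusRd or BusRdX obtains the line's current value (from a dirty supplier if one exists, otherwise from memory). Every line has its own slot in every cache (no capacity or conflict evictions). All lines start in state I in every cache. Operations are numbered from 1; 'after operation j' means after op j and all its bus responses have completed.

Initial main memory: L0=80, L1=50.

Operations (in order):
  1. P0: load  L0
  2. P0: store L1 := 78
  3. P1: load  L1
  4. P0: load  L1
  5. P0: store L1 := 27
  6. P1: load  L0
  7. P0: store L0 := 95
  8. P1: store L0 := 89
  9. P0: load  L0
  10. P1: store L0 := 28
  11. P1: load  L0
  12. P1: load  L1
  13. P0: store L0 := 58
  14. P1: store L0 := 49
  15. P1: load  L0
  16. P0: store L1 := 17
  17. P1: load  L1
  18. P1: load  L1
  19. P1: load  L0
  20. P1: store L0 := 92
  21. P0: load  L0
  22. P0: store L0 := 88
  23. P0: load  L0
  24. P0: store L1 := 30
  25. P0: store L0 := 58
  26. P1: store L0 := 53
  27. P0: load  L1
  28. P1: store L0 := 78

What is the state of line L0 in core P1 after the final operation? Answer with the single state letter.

state = M

[1] P0: load  L0 | P0:S(80), P1:I | bus: BusRd
[2] P0: store L1 := 78 | P0:M(78), P1:I | bus: BusRdX
[3] P1: load  L1 | P0:S(78), P1:S(78) | bus: BusRd,Flush
[4] P0: load  L1 | P0:S(78), P1:S(78) | bus: none
[5] P0: store L1 := 27 | P0:M(27), P1:I | bus: BusRdX
[6] P1: load  L0 | P0:S(80), P1:S(80) | bus: BusRd
[7] P0: store L0 := 95 | P0:M(95), P1:I | bus: BusRdX
[8] P1: store L0 := 89 | P0:I, P1:M(89) | bus: BusRdX,Flush
[9] P0: load  L0 | P0:S(89), P1:S(89) | bus: BusRd,Flush
[10] P1: store L0 := 28 | P0:I, P1:M(28) | bus: BusRdX
[11] P1: load  L0 | P0:I, P1:M(28) | bus: none
[12] P1: load  L1 | P0:S(27), P1:S(27) | bus: BusRd,Flush
[13] P0: store L0 := 58 | P0:M(58), P1:I | bus: BusRdX,Flush
[14] P1: store L0 := 49 | P0:I, P1:M(49) | bus: BusRdX,Flush
[15] P1: load  L0 | P0:I, P1:M(49) | bus: none
[16] P0: store L1 := 17 | P0:M(17), P1:I | bus: BusRdX
[17] P1: load  L1 | P0:S(17), P1:S(17) | bus: BusRd,Flush
[18] P1: load  L1 | P0:S(17), P1:S(17) | bus: none
[19] P1: load  L0 | P0:I, P1:M(49) | bus: none
[20] P1: store L0 := 92 | P0:I, P1:M(92) | bus: none
[21] P0: load  L0 | P0:S(92), P1:S(92) | bus: BusRd,Flush
[22] P0: store L0 := 88 | P0:M(88), P1:I | bus: BusRdX
[23] P0: load  L0 | P0:M(88), P1:I | bus: none
[24] P0: store L1 := 30 | P0:M(30), P1:I | bus: BusRdX
[25] P0: store L0 := 58 | P0:M(58), P1:I | bus: none
[26] P1: store L0 := 53 | P0:I, P1:M(53) | bus: BusRdX,Flush
[27] P0: load  L1 | P0:M(30), P1:I | bus: none
[28] P1: store L0 := 78 | P0:I, P1:M(78) | bus: none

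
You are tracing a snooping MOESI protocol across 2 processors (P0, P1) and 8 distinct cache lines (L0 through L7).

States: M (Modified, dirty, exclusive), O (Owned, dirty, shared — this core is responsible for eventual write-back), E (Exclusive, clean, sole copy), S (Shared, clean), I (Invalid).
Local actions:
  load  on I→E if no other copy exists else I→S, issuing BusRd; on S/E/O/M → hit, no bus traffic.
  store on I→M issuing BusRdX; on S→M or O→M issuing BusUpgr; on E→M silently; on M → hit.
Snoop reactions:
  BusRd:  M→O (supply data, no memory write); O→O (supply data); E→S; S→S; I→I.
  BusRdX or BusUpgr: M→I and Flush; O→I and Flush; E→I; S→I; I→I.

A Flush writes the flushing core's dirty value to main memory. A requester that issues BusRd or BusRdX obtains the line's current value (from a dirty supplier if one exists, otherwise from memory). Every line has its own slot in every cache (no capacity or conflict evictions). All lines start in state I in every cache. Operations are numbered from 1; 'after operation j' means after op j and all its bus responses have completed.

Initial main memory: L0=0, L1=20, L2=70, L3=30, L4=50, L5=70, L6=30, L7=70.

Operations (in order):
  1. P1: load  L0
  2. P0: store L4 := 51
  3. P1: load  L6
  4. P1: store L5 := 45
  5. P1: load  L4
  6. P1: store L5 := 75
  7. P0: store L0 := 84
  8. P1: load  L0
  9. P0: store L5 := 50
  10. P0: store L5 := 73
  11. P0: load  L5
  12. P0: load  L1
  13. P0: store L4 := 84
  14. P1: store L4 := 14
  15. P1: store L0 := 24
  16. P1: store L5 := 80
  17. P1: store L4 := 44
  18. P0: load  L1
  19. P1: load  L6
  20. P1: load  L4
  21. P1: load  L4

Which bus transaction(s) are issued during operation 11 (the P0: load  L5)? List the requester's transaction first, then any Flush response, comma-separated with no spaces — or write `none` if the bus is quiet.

1. P1: load  L0  bus=[BusRd]  L0: P0=I P1=E  mem[L0]=0
2. P0: store L4 := 51  bus=[BusRdX]  L4: P0=M P1=I  mem[L4]=50
3. P1: load  L6  bus=[BusRd]  L6: P0=I P1=E  mem[L6]=30
4. P1: store L5 := 45  bus=[BusRdX]  L5: P0=I P1=M  mem[L5]=70
5. P1: load  L4  bus=[BusRd]  L4: P0=O P1=S  mem[L4]=50
6. P1: store L5 := 75  bus=[-]  L5: P0=I P1=M  mem[L5]=70
7. P0: store L0 := 84  bus=[BusRdX]  L0: P0=M P1=I  mem[L0]=0
8. P1: load  L0  bus=[BusRd]  L0: P0=O P1=S  mem[L0]=0
9. P0: store L5 := 50  bus=[BusRdX,Flush]  L5: P0=M P1=I  mem[L5]=75
10. P0: store L5 := 73  bus=[-]  L5: P0=M P1=I  mem[L5]=75
11. P0: load  L5  bus=[-]  L5: P0=M P1=I  mem[L5]=75
12. P0: load  L1  bus=[BusRd]  L1: P0=E P1=I  mem[L1]=20
13. P0: store L4 := 84  bus=[BusUpgr]  L4: P0=M P1=I  mem[L4]=50
14. P1: store L4 := 14  bus=[BusRdX,Flush]  L4: P0=I P1=M  mem[L4]=84
15. P1: store L0 := 24  bus=[BusUpgr,Flush]  L0: P0=I P1=M  mem[L0]=84
16. P1: store L5 := 80  bus=[BusRdX,Flush]  L5: P0=I P1=M  mem[L5]=73
17. P1: store L4 := 44  bus=[-]  L4: P0=I P1=M  mem[L4]=84
18. P0: load  L1  bus=[-]  L1: P0=E P1=I  mem[L1]=20
19. P1: load  L6  bus=[-]  L6: P0=I P1=E  mem[L6]=30
20. P1: load  L4  bus=[-]  L4: P0=I P1=M  mem[L4]=84
21. P1: load  L4  bus=[-]  L4: P0=I P1=M  mem[L4]=84

bus = none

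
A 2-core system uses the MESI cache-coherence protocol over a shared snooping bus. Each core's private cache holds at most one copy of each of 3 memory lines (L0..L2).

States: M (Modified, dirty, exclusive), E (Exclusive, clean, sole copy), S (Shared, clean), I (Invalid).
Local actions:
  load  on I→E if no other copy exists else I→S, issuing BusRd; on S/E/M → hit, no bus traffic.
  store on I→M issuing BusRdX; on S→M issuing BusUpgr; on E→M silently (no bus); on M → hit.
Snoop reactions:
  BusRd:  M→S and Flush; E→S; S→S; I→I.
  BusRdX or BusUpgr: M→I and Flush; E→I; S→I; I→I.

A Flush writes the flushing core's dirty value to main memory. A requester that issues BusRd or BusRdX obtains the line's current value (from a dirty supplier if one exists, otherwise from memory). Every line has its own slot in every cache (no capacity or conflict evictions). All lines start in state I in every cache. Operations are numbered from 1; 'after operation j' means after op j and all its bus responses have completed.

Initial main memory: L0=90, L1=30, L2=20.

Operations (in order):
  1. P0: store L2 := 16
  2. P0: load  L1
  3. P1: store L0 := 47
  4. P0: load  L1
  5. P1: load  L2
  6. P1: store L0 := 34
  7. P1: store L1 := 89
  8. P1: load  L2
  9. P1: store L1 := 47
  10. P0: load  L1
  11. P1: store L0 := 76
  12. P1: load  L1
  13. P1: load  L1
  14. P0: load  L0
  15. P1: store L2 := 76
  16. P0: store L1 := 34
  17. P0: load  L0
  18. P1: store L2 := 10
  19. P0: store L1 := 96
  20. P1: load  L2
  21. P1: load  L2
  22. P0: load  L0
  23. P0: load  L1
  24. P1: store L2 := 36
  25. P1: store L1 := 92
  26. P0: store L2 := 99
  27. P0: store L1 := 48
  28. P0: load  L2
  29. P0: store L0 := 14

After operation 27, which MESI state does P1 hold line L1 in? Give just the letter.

  op1 P0: store L2 := 16 → M/I on L2; bus BusRdX; mem=20
  op2 P0: load  L1 → E/I on L1; bus BusRd; mem=30
  op3 P1: store L0 := 47 → I/M on L0; bus BusRdX; mem=90
  op4 P0: load  L1 → E/I on L1; bus (none); mem=30
  op5 P1: load  L2 → S/S on L2; bus BusRd Flush; mem=16
  op6 P1: store L0 := 34 → I/M on L0; bus (none); mem=90
  op7 P1: store L1 := 89 → I/M on L1; bus BusRdX; mem=30
  op8 P1: load  L2 → S/S on L2; bus (none); mem=16
  op9 P1: store L1 := 47 → I/M on L1; bus (none); mem=30
  op10 P0: load  L1 → S/S on L1; bus BusRd Flush; mem=47
  op11 P1: store L0 := 76 → I/M on L0; bus (none); mem=90
  op12 P1: load  L1 → S/S on L1; bus (none); mem=47
  op13 P1: load  L1 → S/S on L1; bus (none); mem=47
  op14 P0: load  L0 → S/S on L0; bus BusRd Flush; mem=76
  op15 P1: store L2 := 76 → I/M on L2; bus BusUpgr; mem=16
  op16 P0: store L1 := 34 → M/I on L1; bus BusUpgr; mem=47
  op17 P0: load  L0 → S/S on L0; bus (none); mem=76
  op18 P1: store L2 := 10 → I/M on L2; bus (none); mem=16
  op19 P0: store L1 := 96 → M/I on L1; bus (none); mem=47
  op20 P1: load  L2 → I/M on L2; bus (none); mem=16
  op21 P1: load  L2 → I/M on L2; bus (none); mem=16
  op22 P0: load  L0 → S/S on L0; bus (none); mem=76
  op23 P0: load  L1 → M/I on L1; bus (none); mem=47
  op24 P1: store L2 := 36 → I/M on L2; bus (none); mem=16
  op25 P1: store L1 := 92 → I/M on L1; bus BusRdX Flush; mem=96
  op26 P0: store L2 := 99 → M/I on L2; bus BusRdX Flush; mem=36
  op27 P0: store L1 := 48 → M/I on L1; bus BusRdX Flush; mem=92
  op28 P0: load  L2 → M/I on L2; bus (none); mem=36
  op29 P0: store L0 := 14 → M/I on L0; bus BusUpgr; mem=76

state = I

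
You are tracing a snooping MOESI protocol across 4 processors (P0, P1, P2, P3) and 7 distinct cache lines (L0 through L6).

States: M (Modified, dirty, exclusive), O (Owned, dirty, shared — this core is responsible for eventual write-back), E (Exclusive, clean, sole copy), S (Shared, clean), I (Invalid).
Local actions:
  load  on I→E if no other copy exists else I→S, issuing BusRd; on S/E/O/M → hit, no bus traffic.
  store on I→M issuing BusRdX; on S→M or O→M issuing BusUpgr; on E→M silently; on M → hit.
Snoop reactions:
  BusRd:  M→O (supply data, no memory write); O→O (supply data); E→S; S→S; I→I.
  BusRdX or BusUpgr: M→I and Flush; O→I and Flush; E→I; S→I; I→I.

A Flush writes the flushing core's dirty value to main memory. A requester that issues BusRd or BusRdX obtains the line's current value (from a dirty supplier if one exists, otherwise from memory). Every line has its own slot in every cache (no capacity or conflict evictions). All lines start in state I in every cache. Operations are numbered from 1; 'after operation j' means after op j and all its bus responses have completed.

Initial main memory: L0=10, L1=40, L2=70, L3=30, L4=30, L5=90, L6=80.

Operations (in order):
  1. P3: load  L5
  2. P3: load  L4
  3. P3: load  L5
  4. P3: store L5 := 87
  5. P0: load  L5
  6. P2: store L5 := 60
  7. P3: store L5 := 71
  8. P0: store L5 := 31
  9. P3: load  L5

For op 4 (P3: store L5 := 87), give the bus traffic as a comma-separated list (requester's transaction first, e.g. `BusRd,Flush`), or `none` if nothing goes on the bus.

bus = none

  op1 P3: load  L5 → I/I/I/E on L5; bus BusRd; mem=90
  op2 P3: load  L4 → I/I/I/E on L4; bus BusRd; mem=30
  op3 P3: load  L5 → I/I/I/E on L5; bus (none); mem=90
  op4 P3: store L5 := 87 → I/I/I/M on L5; bus (none); mem=90
  op5 P0: load  L5 → S/I/I/O on L5; bus BusRd; mem=90
  op6 P2: store L5 := 60 → I/I/M/I on L5; bus BusRdX Flush; mem=87
  op7 P3: store L5 := 71 → I/I/I/M on L5; bus BusRdX Flush; mem=60
  op8 P0: store L5 := 31 → M/I/I/I on L5; bus BusRdX Flush; mem=71
  op9 P3: load  L5 → O/I/I/S on L5; bus BusRd; mem=71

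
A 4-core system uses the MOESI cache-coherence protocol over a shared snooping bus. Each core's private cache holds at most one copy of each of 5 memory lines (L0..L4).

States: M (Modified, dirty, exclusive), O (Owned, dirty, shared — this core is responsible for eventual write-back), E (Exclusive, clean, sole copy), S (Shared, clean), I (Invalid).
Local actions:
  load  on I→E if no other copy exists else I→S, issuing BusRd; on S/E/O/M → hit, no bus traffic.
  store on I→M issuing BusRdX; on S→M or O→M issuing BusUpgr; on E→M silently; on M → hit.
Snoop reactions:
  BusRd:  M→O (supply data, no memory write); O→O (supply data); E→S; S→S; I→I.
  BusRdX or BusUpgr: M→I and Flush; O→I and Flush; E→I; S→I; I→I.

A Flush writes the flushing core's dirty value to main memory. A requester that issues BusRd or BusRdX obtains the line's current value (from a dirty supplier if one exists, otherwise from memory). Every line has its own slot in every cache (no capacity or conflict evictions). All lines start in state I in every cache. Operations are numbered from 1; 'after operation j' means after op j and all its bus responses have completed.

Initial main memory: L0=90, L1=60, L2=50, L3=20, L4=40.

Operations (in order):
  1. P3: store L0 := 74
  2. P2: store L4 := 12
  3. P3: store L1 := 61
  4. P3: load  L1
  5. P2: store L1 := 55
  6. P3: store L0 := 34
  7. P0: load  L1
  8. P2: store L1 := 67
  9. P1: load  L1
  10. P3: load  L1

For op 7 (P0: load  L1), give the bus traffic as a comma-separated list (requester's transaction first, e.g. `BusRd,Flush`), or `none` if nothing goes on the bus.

step 1: P3: store L0 := 74  ⟶  IIIM  (L0)  txn=BusRdX  M[L0]=90
step 2: P2: store L4 := 12  ⟶  IIMI  (L4)  txn=BusRdX  M[L4]=40
step 3: P3: store L1 := 61  ⟶  IIIM  (L1)  txn=BusRdX  M[L1]=60
step 4: P3: load  L1  ⟶  IIIM  (L1)  txn=∅  M[L1]=60
step 5: P2: store L1 := 55  ⟶  IIMI  (L1)  txn=BusRdX+Flush  M[L1]=61
step 6: P3: store L0 := 34  ⟶  IIIM  (L0)  txn=∅  M[L0]=90
step 7: P0: load  L1  ⟶  SIOI  (L1)  txn=BusRd  M[L1]=61
step 8: P2: store L1 := 67  ⟶  IIMI  (L1)  txn=BusUpgr  M[L1]=61
step 9: P1: load  L1  ⟶  ISOI  (L1)  txn=BusRd  M[L1]=61
step 10: P3: load  L1  ⟶  ISOS  (L1)  txn=BusRd  M[L1]=61

bus = BusRd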